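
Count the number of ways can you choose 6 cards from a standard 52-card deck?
20,358,520

C(52,6) = 20,358,520.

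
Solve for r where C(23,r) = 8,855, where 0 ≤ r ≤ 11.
4

C(23,r) is increasing for 0 ≤ r ≤ 11. Stepping up (C(23,r+1) = C(23,r)·(23−r)/(r+1)): C(23,1) = 23, C(23,2) = 253, C(23,3) = 1,771, C(23,4) = 8,855 ✓. So r = 4.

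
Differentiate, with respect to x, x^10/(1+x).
(10x^9(1+x) - x^10)/(1+x)²
Quotient rule: [10x^{9}(1+x) - x^10]/(1+x)².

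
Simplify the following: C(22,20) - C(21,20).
210
C(22,20) - C(21,20) = C(21,19) = 210.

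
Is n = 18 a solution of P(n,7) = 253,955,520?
P(18,7) = 18·17·16·15·14·13·12 = 160,392,960, which does not equal 253,955,520.
Final answer: No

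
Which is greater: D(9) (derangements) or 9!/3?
D(9)

D(9) = (9-1)·[D(8) + D(7)] = 8·[14,833 + 1,854] = 133,496; 9!/3 = 362,880/3 = 120,960.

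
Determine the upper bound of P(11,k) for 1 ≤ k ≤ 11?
P(11,k) increases in k, so maximum at k = 11: 11! = 39,916,800.

Answer: 39,916,800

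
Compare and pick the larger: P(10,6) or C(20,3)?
P(10,6)

P(10,6)=151,200, C(20,3)=1,140.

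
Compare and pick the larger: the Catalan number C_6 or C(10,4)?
C(10,4)

Reasoning: C_6 = C(12,6)/(6+1) = 924/7 = 132; C(10,4) = 210.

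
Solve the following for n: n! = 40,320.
n! is strictly increasing. 6! = 720, 7! = 5,040, 8! = 40,320 ✓. So n = 8.
Final answer: 8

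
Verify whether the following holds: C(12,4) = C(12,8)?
True

Solution: Symmetry C(n,k) = C(n,n-k): C(12,4) = 495 and C(12,8) = 495. Both sides agree, so the statement holds.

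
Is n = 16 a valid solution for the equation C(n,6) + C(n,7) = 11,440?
No

Working:
C(16,6) + C(16,7) = 8,008 + 11,440 = 19,448, which does not equal 11,440.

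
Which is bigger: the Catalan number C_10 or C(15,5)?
C_10

Working:
C_10 = C(20,10)/(10+1) = 184,756/11 = 16,796; C(15,5) = 3,003.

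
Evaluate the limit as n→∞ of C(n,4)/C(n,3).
∞

Solution: C(n,4)/C(n,3) = (n-3)/4 → ∞ as n → ∞.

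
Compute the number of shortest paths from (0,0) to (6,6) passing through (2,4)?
225
To (2,4): C(6,2)=15. From there: C(6,4)=15. Total: 225.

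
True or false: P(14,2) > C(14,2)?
P(14,2) = 182 and C(14,2) = 91; P(n,r) = r! × C(n,r) so P > C whenever r ≥ 2.

Answer: True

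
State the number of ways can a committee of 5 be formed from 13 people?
1,287
C(13,5) = 13! / (5! × (13-5)!)
         = 13! / (5! × 8!)
         = 1,287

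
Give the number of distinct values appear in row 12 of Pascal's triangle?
7
Row 12 has entries C(12,0)..C(12,12); by symmetry C(12,k)=C(12,12-k), giving 7 distinct values.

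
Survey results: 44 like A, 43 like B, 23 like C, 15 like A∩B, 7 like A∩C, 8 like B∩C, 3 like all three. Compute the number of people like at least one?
|A∪B∪C| = 44+43+23-15-7-8+3 = 83.

Answer: 83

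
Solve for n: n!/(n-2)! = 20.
5

Solution: n!/(n-2)! = n×(n-1), a product of 2 consecutive integers ≈ (n−0.5)^2. 20^(1/2) + 0.5 ≈ 5.0; check n = 5: 5×4 = 20 ✓. So n = 5.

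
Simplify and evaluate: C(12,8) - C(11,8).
C(12,8) - C(11,8) = C(11,7) = 330.

Answer: 330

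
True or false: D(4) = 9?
True
Derangements of 4 elements: D(4) = (4-1)·[D(3) + D(2)] = 3·[2 + 1] = 9.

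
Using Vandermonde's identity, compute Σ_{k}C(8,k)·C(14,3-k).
1,540
= C(8+14,3) = C(22,3) = 1,540.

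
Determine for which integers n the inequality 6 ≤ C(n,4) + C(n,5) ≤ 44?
5, 6

Solution: C(4,4)+C(4,5)=1; C(5,4)+C(5,5)=6; C(6,4)+C(6,5)=21; C(7,4)+C(7,5)=56. So valid n = 5, 6.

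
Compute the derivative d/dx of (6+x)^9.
9(6+x)^8

Solution: Using the power rule: d/dx (6+x)^9 = 9(6+x)^{8}.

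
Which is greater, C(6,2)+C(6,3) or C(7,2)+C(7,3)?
First=35, Second=56.

Answer: C(7,2)+C(7,3)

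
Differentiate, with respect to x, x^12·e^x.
(12x^11 + x^12)e^x
Product rule: d/dx[x^12]·e^x + x^12·d/dx[e^x] = 12x^{11}e^x + x^12e^x.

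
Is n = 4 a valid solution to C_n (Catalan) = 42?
C_4 = C(8,4)/(4+1) = 70/5 = 14, which does not equal 42.
Final answer: No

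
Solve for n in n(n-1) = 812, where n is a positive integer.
n² − n − 812 = 0, so n = (1 ± √(1 + 4·812))/2 = (1 ± √3,249)/2 = (1 ± 57)/2, i.e. n = 29 or n = -28. Taking the positive root, n = 29 (check: 29×28 = 812).
Final answer: 29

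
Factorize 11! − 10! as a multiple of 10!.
10 × 10! = 36,288,000

11! − 10! = 11·10! − 10! = (11 − 1)·10! = 10 × 10! = 36,288,000.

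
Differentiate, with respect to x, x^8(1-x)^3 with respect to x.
8x^7(1-x)^3 - 3x^8(1-x)^2

Reasoning: Product rule: 8x^{7}(1-x)^{3} + x^8·(-3)(1-x)^{2}.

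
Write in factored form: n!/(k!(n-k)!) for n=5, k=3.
C(5,3) = 10

Working:
This is the binomial coefficient C(5,3) = 10.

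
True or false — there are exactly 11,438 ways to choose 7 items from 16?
False

Working:
C(16,7) = 11,440 ≠ 11438.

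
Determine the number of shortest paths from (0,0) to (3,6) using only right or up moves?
84

Working:
Choose 3 rights from 9 moves: C(9,3) = 84.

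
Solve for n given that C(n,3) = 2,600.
26

Working:
C(n,3) = n(n−1)(n−2)/3! is increasing in n, and n(n−1)(n−2) = 3!·2,600 = 15,600 ≈ (n−1)^3 gives n ≈ 26.0. Check: C(24,3) = 2,024, C(25,3) = 2,300, C(26,3) = 2,600 ✓. So n = 26.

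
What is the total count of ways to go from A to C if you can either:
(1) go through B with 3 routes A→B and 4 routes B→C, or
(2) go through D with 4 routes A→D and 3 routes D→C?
Route via B: 3×4=12. Route via D: 4×3=12. Total: 24.
Final answer: 24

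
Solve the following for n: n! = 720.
6

Working:
n! is strictly increasing. 4! = 24, 5! = 120, 6! = 720 ✓. So n = 6.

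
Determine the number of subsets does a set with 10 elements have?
1,024

Working:
Each element can be included or excluded: 2^10 = 1,024.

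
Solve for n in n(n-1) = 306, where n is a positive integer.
18

n² − n − 306 = 0, so n = (1 ± √(1 + 4·306))/2 = (1 ± √1,225)/2 = (1 ± 35)/2, i.e. n = 18 or n = -17. Taking the positive root, n = 18 (check: 18×17 = 306).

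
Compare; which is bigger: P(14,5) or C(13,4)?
P(14,5)

Reasoning: P(14,5)=240,240, C(13,4)=715.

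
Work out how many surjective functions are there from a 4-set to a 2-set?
Onto functions = 2! × S(4,2)
First compute S(4,2) via recurrence:
Using the Stirling recurrence: S(n,k) = k·S(n-1,k) + S(n-1,k-1)
S(4,2) = 2·S(3,2) + S(3,1)
         = 2·3 + 1
         = 6 + 1
         = 7
Then: 2 × 7 = 14
Final answer: 14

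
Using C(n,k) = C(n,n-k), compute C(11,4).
330
C(11,4) = C(11,7) = 330.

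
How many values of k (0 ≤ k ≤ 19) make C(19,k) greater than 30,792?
6

Reasoning: Row 19 is unimodal and symmetric about k=19/2. C(19,6)=27,132 ≤ 30,792; C(19,7)=50,388 > 30,792; by symmetry C(19,k) > 30,792 for k = 7..12. That's 12 - 7 + 1 = 6 values.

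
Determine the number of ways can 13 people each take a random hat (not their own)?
2,290,792,932

Reasoning: Using D(n) = (n-1)[D(n-1) + D(n-2)]:
D(13) = (13-1) × [D(12) + D(11)]
      = 12 × [176214841 + 14684570]
      = 12 × 190899411
      = 2,290,792,932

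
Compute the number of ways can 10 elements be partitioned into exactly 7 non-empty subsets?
5,880

Working:
This equals S(10,7), the Stirling number of the 2nd kind.
Using the Stirling recurrence: S(n,k) = k·S(n-1,k) + S(n-1,k-1)
S(10,7) = 7·S(9,7) + S(9,6)
         = 7·462 + 2646
         = 3234 + 2646
         = 5,880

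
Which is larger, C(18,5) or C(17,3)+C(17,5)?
C(18,5)

C(18,5)=8,568; C(17,3)+C(17,5)=680+6,188=6,868.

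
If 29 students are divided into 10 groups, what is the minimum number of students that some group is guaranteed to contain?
Pigeonhole: ⌈29/10⌉ = 3.

Answer: 3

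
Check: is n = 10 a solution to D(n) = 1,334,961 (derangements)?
Yes

Explanation: D(10) = (10-1)·[D(9) + D(8)] = 9·[133,496 + 14,833] = 1,334,961, which equals 1,334,961.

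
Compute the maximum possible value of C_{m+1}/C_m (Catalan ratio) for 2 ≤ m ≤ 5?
C_{m+1}/C_m = 2(2m+1)/(m+2), which increases with m. Maximum at m = 5: 2·11/7 = 22/7.

Answer: 22/7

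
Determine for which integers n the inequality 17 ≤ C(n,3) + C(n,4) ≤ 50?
C(5,3)+C(5,4)=15; C(6,3)+C(6,4)=35; C(7,3)+C(7,4)=70. So valid n = 6.
Final answer: 6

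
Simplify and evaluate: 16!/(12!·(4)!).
1,820

Explanation: This is C(16,12) = 1,820.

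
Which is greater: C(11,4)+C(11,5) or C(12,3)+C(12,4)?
C(11,4)+C(11,5)

Solution: First=792, Second=715.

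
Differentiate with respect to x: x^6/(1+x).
(6x^5(1+x) - x^6)/(1+x)²

Explanation: Quotient rule: [6x^{5}(1+x) - x^6]/(1+x)².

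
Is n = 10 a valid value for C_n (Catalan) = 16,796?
Yes

C_10 = C(20,10)/(10+1) = 184,756/11 = 16,796, which equals 16,796.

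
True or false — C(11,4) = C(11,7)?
True

Symmetry C(n,k) = C(n,n-k): C(11,4) = 330 and C(11,7) = 330. Both sides agree, so the statement holds.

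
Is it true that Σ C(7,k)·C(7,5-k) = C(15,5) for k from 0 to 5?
Vandermonde's identity gives C(14,5) = 2,002; RHS C(15,5) = 3,003.
Final answer: False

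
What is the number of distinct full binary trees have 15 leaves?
2,674,440

Working:
Using the Catalan number formula: C_n = C(2n, n) / (n+1)
C_14 = C(28, 14) / (14+1)
     = 40116600 / 15
     = 2,674,440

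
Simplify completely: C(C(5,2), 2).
45
C(5,2) = 10, then C(10, 2) = 45.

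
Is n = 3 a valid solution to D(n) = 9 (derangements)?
No

Working:
D(3) = (3-1)·[D(2) + D(1)] = 2·[1 + 0] = 2, which does not equal 9.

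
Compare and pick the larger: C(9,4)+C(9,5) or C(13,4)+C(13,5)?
C(13,4)+C(13,5)

Solution: First=252, Second=2,002.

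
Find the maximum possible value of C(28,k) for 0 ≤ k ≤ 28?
40,116,600
Maximum at k = 14: C(28,14) = 40,116,600.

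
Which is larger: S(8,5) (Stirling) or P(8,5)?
P(8,5)
S(8,5) = 5·S(7,5) + S(7,4) = 5·140 + 350 = 1,050; P(8,5) = 6,720.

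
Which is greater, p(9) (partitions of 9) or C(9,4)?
C(9,4)

Solution: Pentagonal recurrence p(n) = p(n−1) + p(n−2) − p(n−5) − p(n−7) + …: p(9) = p(8) + p(7) − p(4) − p(2) = 22 + 15 − 5 − 2 = 30; C(9,4) = 126.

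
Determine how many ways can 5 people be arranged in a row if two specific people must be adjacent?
48

Working:
Treat pair as unit: (5-1)! arrangements × 2 internal orders = 48.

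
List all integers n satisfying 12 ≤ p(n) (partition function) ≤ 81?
Tabulating p(n) via p(n) = p(n−1) + p(n−2) − p(n−5) − p(n−7) + …: p(6)=11; p(7)=15; p(8)=22; p(9)=30; p(10)=42; p(11)=56; p(12)=77; p(13)=101. So valid n = 7, 8, 9, 10, 11, 12.

Answer: 7, 8, 9, 10, 11, 12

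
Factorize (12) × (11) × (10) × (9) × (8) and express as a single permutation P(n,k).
P(12,5) = 12!/(7)!

Explanation: Product of 5 consecutive descending integers starting at 12: P(12,5) = 12!/7! = 95,040.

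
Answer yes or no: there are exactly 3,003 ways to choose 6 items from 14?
C(14,6) = 3,003.
Final answer: Yes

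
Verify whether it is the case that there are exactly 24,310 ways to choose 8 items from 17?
True

Reasoning: C(17,8) = 24,310.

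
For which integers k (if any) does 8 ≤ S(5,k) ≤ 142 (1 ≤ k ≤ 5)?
2, 3, 4
S(5,1)=1; S(5,2)=15; S(5,3)=25; S(5,4)=10; S(5,5)=1. So valid k = 2, 3, 4.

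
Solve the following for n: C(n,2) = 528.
33

C(n,2) = n(n−1)/2! is increasing in n, and n(n−1) = 2!·528 = 1,056 ≈ (n−0.5)^2 gives n ≈ 33.0. Check: C(31,2) = 465, C(32,2) = 496, C(33,2) = 528 ✓. So n = 33.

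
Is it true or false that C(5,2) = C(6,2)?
False

LHS = C(5,2) = 10; RHS = C(6,2) = 15. 10 ≠ 15, so the statement does not hold.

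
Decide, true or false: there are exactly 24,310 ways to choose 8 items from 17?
C(17,8) = 24,310.

Answer: True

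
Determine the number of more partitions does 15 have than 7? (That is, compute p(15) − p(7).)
161

Pentagonal recurrence p(n) = p(n−1) + p(n−2) − p(n−5) − p(n−7) + …: p(15) = p(14) + p(13) − p(10) − p(8) + p(3) + p(0) = 135 + 101 − 42 − 22 + 3 + 1 = 176.
p(7) = p(6) + p(5) − p(2) − p(0) = 11 + 7 − 2 − 1 = 15.
Difference = 176 − 15 = 161.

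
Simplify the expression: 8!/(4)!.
1,680

Explanation: This equals 8×7×...×5 = 1,680.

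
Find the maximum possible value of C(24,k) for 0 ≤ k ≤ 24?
2,704,156

Reasoning: Maximum at k = 12: C(24,12) = 2,704,156.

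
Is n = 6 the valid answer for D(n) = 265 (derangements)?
Yes

Solution: D(6) = (6-1)·[D(5) + D(4)] = 5·[44 + 9] = 265, which equals 265.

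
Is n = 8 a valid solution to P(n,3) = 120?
P(8,3) = 8·7·6 = 336, which does not equal 120.
Final answer: No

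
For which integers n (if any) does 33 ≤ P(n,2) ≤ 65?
P(6,2)=30; P(7,2)=42; P(8,2)=56; P(9,2)=72. So valid n = 7, 8.
Final answer: 7, 8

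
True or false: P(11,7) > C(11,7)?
True

Explanation: P(11,7) = 1,663,200 and C(11,7) = 330; P(n,r) = r! × C(n,r) so P > C whenever r ≥ 2.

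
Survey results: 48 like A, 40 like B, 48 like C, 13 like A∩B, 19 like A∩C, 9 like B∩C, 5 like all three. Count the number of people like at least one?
100

Solution: |A∪B∪C| = 48+40+48-13-19-9+5 = 100.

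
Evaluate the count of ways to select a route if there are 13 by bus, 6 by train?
By the addition principle: 13 + 6 = 19.
Final answer: 19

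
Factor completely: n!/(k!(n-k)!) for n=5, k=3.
C(5,3) = 10

Solution: This is the binomial coefficient C(5,3) = 10.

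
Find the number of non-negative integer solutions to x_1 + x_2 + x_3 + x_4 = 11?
C(11+4-1, 4-1) = 364.

Answer: 364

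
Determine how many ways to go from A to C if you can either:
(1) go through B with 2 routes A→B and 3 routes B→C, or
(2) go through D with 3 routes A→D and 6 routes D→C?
24
Route via B: 2×3=6. Route via D: 3×6=18. Total: 24.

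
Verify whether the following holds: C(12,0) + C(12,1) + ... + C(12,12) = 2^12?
Binomial theorem with x = y = 1: Σ C(12,i) = (1+1)^12 = 2^12 = 4,096. The statement holds.

Answer: True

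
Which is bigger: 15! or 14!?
15!=1,307,674,368,000, 14!=87,178,291,200. 15! > 14!.

Answer: 15!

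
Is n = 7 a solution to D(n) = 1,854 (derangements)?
Yes

Working:
D(7) = (7-1)·[D(6) + D(5)] = 6·[265 + 44] = 1,854, which equals 1,854.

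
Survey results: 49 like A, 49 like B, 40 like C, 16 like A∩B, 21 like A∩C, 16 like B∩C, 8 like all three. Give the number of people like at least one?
|A∪B∪C| = 49+49+40-16-21-16+8 = 93.

Answer: 93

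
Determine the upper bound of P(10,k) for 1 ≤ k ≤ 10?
3,628,800

Explanation: P(10,k) increases in k, so maximum at k = 10: 10! = 3,628,800.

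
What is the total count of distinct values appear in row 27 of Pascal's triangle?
14
Row 27 has entries C(27,0)..C(27,27); by symmetry C(27,k)=C(27,27-k), giving 14 distinct values.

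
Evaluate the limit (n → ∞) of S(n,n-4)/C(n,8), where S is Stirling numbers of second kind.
The leading term of S(n,n-4) as a polynomial in n is (7)!!·C(n,8), so the ratio → (7)!! = 105.

Answer: 105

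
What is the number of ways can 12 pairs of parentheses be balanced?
Using the Catalan number formula: C_n = C(2n, n) / (n+1)
C_12 = C(24, 12) / (12+1)
     = 2704156 / 13
     = 208,012

Answer: 208,012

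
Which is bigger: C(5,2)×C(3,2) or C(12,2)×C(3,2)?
C(5,2)×C(3,2)=30, C(12,2)×C(3,2)=198.
Final answer: C(12,2)×C(3,2)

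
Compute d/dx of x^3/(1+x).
Quotient rule: [3x^{2}(1+x) - x^3]/(1+x)².

Answer: (3x^2(1+x) - x^3)/(1+x)²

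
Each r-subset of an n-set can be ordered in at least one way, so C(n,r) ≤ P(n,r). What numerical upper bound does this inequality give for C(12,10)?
239,500,800

Solution: P(12,10) = 12·11·10·9·8·7·6·5·4·3 = 239,500,800, so C(12,10) ≤ 239,500,800. (The bound is loose by a factor of 10! = 3,628,800: C(12,10) = 239,500,800/3,628,800 = 66.)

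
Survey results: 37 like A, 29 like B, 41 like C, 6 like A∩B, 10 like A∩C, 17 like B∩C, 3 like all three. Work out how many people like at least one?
77

Explanation: |A∪B∪C| = 37+29+41-6-10-17+3 = 77.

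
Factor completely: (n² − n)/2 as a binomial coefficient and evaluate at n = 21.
C(n,2); C(21,2) = 210

Working:
(n² − n)/2 = n(n−1)/2 = C(n,2). At n = 21: C(21,2) = 210.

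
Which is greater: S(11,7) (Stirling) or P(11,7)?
S(11,7) = 7·S(10,7) + S(10,6) = 7·5,880 + 22,827 = 63,987; P(11,7) = 1,663,200.
Final answer: P(11,7)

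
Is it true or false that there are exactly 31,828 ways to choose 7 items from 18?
False

Explanation: C(18,7) = 31,824 ≠ 31828.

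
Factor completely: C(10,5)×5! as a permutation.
P(10,5)

Solution: C(10,5)×5! = [10!/(5!(5)!)]×5! = 10!/(5)! = P(10,5) = 30,240.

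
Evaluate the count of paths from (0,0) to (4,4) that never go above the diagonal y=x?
Counted by the Catalan number C_4: C_4 = C(8,4)/(4+1) = 70/5 = 14.
Final answer: 14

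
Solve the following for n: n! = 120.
5

Solution: n! is strictly increasing. 3! = 6, 4! = 24, 5! = 120 ✓. So n = 5.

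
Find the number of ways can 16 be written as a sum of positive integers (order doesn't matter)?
231

Explanation: Pentagonal recurrence p(n) = p(n−1) + p(n−2) − p(n−5) − p(n−7) + …: p(16) = p(15) + p(14) − p(11) − p(9) + p(4) + p(1) = 176 + 135 − 56 − 30 + 5 + 1 = 231.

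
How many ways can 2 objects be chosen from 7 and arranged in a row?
P(7,2) = 7!/(7-2)! = 42.

Answer: 42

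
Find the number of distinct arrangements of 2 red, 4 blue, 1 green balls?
105

Reasoning: Multinomial: 7!/(2! × 4! × 1!) = 105.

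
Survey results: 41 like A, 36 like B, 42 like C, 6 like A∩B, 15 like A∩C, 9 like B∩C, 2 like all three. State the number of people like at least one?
91
|A∪B∪C| = 41+36+42-6-15-9+2 = 91.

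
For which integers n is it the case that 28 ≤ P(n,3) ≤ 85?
P(4,3)=24; P(5,3)=60; P(6,3)=120. So valid n = 5.

Answer: 5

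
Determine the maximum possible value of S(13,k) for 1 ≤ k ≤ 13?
Row S(13,k) for k = 1..13 (via S(n,k) = k·S(n−1,k) + S(n−1,k−1)): 1, 4,095, 261,625, 2,532,530, 7,508,501, 9,321,312, 5,715,424, 1,899,612, 359,502, 39,325, 2,431, 78, 1. The row is unimodal; maximum at k = 6: 9,321,312.
Final answer: 9,321,312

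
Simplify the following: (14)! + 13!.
93,405,312,000

Explanation: (14)! + 13! = (14)·13! + 13! = (14+1)·13! = 15·13! = 93,405,312,000.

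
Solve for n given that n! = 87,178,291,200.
14

Solution: n! is strictly increasing. 12! = 479,001,600, 13! = 6,227,020,800, 14! = 87,178,291,200 ✓. So n = 14.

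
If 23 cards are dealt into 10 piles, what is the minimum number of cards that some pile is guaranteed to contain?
Pigeonhole: ⌈23/10⌉ = 3.
Final answer: 3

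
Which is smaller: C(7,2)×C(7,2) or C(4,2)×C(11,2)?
C(7,2)×C(7,2)=441, C(4,2)×C(11,2)=330.

Answer: C(4,2)×C(11,2)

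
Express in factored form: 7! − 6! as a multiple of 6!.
6 × 6! = 4,320

7! − 6! = 7·6! − 6! = (7 − 1)·6! = 6 × 6! = 4,320.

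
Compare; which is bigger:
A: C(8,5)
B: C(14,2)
B

Explanation: A=C(8,5)=56, B=C(14,2)=91.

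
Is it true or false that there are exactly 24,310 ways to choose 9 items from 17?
True

Reasoning: C(17,9) = 24,310.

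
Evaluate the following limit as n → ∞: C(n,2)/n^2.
1/2

Solution: C(n,2) ≈ n^2/2! for large n. Limit = 1/2! = 1/2.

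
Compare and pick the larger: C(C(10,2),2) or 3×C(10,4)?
C(C(10,2),2)=990, 3×C(10,4)=630.
Final answer: C(C(10,2),2)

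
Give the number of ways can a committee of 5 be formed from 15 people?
3,003

Reasoning: C(15,5) = 15! / (5! × (15-5)!)
         = 15! / (5! × 10!)
         = 3,003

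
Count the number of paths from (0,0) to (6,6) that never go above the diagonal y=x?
Counted by the Catalan number C_6: C_6 = C(12,6)/(6+1) = 924/7 = 132.

Answer: 132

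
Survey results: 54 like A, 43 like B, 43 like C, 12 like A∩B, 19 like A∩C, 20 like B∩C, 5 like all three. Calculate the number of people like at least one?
94

Working:
|A∪B∪C| = 54+43+43-12-19-20+5 = 94.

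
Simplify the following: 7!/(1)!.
5,040
This equals 7×6×...×2 = 5,040.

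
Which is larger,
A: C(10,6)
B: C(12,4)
B

Reasoning: A=C(10,6)=210, B=C(12,4)=495.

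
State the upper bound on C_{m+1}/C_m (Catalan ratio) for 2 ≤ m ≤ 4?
3

Explanation: C_{m+1}/C_m = 2(2m+1)/(m+2), which increases with m. Maximum at m = 4: 2·9/6 = 3.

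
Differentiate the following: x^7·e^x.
Product rule: d/dx[x^7]·e^x + x^7·d/dx[e^x] = 7x^{6}e^x + x^7e^x.

Answer: (7x^6 + x^7)e^x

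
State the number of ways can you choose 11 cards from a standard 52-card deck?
60,403,728,840
C(52,11) = 60,403,728,840.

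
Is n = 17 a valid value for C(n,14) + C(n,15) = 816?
Yes

Solution: C(17,14) + C(17,15) = 680 + 136 = 816, which equals 816.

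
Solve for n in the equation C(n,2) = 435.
30

Reasoning: C(n,2) = n(n−1)/2! is increasing in n, and n(n−1) = 2!·435 = 870 ≈ (n−0.5)^2 gives n ≈ 30.0. Check: C(28,2) = 378, C(29,2) = 406, C(30,2) = 435 ✓. So n = 30.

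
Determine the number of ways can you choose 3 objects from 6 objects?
20

Explanation: C(6,3) = 6! / (3! × (6-3)!)
         = 6! / (3! × 3!)
         = 20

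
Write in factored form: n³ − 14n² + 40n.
n(n − 4)(n − 10)

Reasoning: n³ − 14n² + 40n = n(n² − 14n + 40) = n(n − 4)(n − 10).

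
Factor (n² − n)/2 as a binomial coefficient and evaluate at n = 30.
(n² − n)/2 = n(n−1)/2 = C(n,2). At n = 30: C(30,2) = 435.

Answer: C(n,2); C(30,2) = 435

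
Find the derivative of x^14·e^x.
(14x^13 + x^14)e^x
Product rule: d/dx[x^14]·e^x + x^14·d/dx[e^x] = 14x^{13}e^x + x^14e^x.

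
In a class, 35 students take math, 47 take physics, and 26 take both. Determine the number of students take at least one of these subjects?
56

Explanation: |A∪B| = |A|+|B|-|A∩B| = 35+47-26 = 56.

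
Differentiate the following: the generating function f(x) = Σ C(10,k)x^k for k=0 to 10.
Term-by-term differentiation gives Σ k·C(10,k)x^{k-1} for k=1 to 10.

Answer: Σ k·C(10,k)x^(k-1) for k=1 to 10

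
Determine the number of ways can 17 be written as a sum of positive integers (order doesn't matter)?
Pentagonal recurrence p(n) = p(n−1) + p(n−2) − p(n−5) − p(n−7) + …: p(17) = p(16) + p(15) − p(12) − p(10) + p(5) + p(2) = 231 + 176 − 77 − 42 + 7 + 2 = 297.
Final answer: 297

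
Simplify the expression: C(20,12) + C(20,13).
203,490

Explanation: By Pascal's identity: C(21,13) = 203,490.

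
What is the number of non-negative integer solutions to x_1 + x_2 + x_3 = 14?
120

Explanation: C(14+3-1, 3-1) = 120.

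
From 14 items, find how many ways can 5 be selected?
2,002

Solution: C(14,5) = 14! / (5! × (14-5)!)
         = 14! / (5! × 9!)
         = 2,002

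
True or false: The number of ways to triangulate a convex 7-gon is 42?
Triangulations of a convex 7-gon are counted by the Catalan number C_5: C_5 = C(10,5)/(5+1) = 252/6 = 42.

Answer: True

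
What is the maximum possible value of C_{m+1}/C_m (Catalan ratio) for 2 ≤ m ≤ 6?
13/4

Reasoning: C_{m+1}/C_m = 2(2m+1)/(m+2), which increases with m. Maximum at m = 6: 2·13/8 = 13/4.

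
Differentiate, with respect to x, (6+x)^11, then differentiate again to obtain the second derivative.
110(6+x)^9

First derivative: 11(6+x)^{10}. Second derivative: 11·10·(6+x)^{9} = 110(6+x)^{9}.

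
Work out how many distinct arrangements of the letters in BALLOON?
1,260

Explanation: Word has 7 letters (B=1, A=1, L=2, O=2, N=1). Arrangements: 7!/Π(k!) = 1,260.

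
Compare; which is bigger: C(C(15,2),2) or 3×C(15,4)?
C(C(15,2),2)
C(C(15,2),2)=5,460, 3×C(15,4)=4,095.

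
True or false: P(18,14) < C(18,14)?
P(18,14) = 266,765,571,072,000 and C(18,14) = 3,060; P(n,r) = r! × C(n,r) so P > C whenever r ≥ 2.
Final answer: False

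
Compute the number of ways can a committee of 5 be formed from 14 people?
2,002

Reasoning: C(14,5) = 14! / (5! × (14-5)!)
         = 14! / (5! × 9!)
         = 2,002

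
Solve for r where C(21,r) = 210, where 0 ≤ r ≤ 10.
2

Explanation: C(21,r) is increasing for 0 ≤ r ≤ 10. Stepping up (C(21,r+1) = C(21,r)·(21−r)/(r+1)): C(21,1) = 21, C(21,2) = 210 ✓. So r = 2.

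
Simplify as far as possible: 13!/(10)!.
1,716

Working:
This equals 13×12×11 = 1,716.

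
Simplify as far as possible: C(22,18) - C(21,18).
5,985

Solution: C(22,18) - C(21,18) = C(21,17) = 5,985.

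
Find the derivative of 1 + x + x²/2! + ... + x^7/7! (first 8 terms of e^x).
1 + x + x²/2! + ... + x^6/6!

Working:
Differentiating term by term gives the first 7 terms of e^x.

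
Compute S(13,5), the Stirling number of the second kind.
7,508,501

Using the Stirling recurrence: S(n,k) = k·S(n-1,k) + S(n-1,k-1)
S(13,5) = 5·S(12,5) + S(12,4)
         = 5·1379400 + 611501
         = 6897000 + 611501
         = 7,508,501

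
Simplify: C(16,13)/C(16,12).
4/13

Working:
C(n,k+1)/C(n,k) = (n−k)/(k+1). Here (16−12)/(12+1) = 4/13 = 4/13.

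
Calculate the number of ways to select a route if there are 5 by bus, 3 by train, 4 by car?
By the addition principle: 5 + 3 + 4 = 12.

Answer: 12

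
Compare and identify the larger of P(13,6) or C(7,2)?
P(13,6)=1,235,520, C(7,2)=21.
Final answer: P(13,6)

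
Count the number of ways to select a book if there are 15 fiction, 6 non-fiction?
21

Solution: By the addition principle: 15 + 6 = 21.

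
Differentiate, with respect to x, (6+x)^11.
11(6+x)^10

Using the power rule: d/dx (6+x)^11 = 11(6+x)^{10}.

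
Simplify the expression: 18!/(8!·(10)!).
43,758

Solution: This is C(18,8) = 43,758.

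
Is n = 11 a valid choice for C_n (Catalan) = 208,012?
No

Working:
C_11 = C(22,11)/(11+1) = 705,432/12 = 58,786, which does not equal 208,012.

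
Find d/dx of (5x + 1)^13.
65(5x + 1)^12

Working:
Chain rule: 13(5x+1)^{12} × 5 = 65(5x+1)^{12}.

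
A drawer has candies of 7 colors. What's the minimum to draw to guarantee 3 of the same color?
15

Solution: Worst case: 2 of each = 14. One more: 15.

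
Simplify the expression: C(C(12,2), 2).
C(12,2) = 66, then C(66, 2) = 2,145.
Final answer: 2,145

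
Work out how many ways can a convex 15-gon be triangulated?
Using the Catalan number formula: C_n = C(2n, n) / (n+1)
C_13 = C(26, 13) / (13+1)
     = 10400600 / 14
     = 742,900

Answer: 742,900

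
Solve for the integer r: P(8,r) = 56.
2

P(8,r) = 8·7·…·(8−r+1), a product of r factors. Multiplying down from 8: 8 = 8; 8·7 = 56 ✓ (2 factors). So r = 2.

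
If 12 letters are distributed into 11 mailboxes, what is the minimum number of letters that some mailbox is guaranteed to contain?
2

Explanation: Pigeonhole: ⌈12/11⌉ = 2.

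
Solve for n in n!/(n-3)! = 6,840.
20

Explanation: n!/(n-3)! = n×(n-1)×(n-2), a product of 3 consecutive integers ≈ (n−1)^3. 6,840^(1/3) + 1 ≈ 20.0; check n = 20: 20×19×18 = 6,840 ✓. So n = 20.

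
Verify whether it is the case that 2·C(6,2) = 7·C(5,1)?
Absorption identity k·C(n,k) = n·C(n-1,k-1). LHS = 2·15 = 30; RHS = 7·5 = 35.

Answer: False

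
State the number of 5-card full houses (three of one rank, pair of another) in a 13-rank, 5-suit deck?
15,600

Reasoning: Triple rank: 13. Triple suits: C(5,3)=10. Pair rank: 12. Pair suits: C(5,2)=10. Total: 15,600.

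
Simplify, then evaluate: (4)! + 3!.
(4)! + 3! = (4)·3! + 3! = (4+1)·3! = 5·3! = 30.

Answer: 30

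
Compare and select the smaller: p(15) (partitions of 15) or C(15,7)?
p(15)

Solution: Pentagonal recurrence p(n) = p(n−1) + p(n−2) − p(n−5) − p(n−7) + …: p(15) = p(14) + p(13) − p(10) − p(8) + p(3) + p(0) = 135 + 101 − 42 − 22 + 3 + 1 = 176; C(15,7) = 6,435.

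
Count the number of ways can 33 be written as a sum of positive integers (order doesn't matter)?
10,143

Reasoning: Pentagonal recurrence p(n) = p(n−1) + p(n−2) − p(n−5) − p(n−7) + …: p(33) = p(32) + p(31) − p(28) − p(26) + p(21) + p(18) − p(11) − p(7) = 8,349 + 6,842 − 3,718 − 2,436 + 792 + 385 − 56 − 15 = 10,143.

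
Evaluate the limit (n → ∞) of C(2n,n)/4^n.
C(2n,n) ~ 4^n/√(πn), so C(2n,n)/4^n ~ 1/√(πn) → 0.
Final answer: 0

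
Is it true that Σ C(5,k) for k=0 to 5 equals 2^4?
False

Explanation: Binomial theorem: Σ C(5,k) = (1+1)^5 = 2^5 = 32; RHS 2^4 = 16.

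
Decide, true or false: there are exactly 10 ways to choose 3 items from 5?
True
C(5,3) = 10.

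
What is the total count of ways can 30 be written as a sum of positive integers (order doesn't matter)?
5,604
Pentagonal recurrence p(n) = p(n−1) + p(n−2) − p(n−5) − p(n−7) + …: p(30) = p(29) + p(28) − p(25) − p(23) + p(18) + p(15) − p(8) − p(4) = 4,565 + 3,718 − 1,958 − 1,255 + 385 + 176 − 22 − 5 = 5,604.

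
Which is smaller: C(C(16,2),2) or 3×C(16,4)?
3×C(16,4)
C(C(16,2),2)=7,140, 3×C(16,4)=5,460.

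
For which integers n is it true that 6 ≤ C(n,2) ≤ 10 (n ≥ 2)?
4, 5

Reasoning: C(3,2)=3; C(4,2)=6; C(5,2)=10; C(6,2)=15. So valid n = 4, 5.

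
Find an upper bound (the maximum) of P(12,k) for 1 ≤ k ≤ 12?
479,001,600
P(12,k) increases in k, so maximum at k = 12: 12! = 479,001,600.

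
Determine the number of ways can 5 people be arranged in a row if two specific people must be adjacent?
Treat pair as unit: (5-1)! arrangements × 2 internal orders = 48.
Final answer: 48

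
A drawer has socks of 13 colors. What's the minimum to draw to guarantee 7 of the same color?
79

Solution: Worst case: 6 of each = 78. One more: 79.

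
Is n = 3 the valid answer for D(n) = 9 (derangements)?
No

Solution: D(3) = (3-1)·[D(2) + D(1)] = 2·[1 + 0] = 2, which does not equal 9.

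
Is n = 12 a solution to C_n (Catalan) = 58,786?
No

Explanation: C_12 = C(24,12)/(12+1) = 2,704,156/13 = 208,012, which does not equal 58,786.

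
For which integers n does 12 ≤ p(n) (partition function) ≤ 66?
7, 8, 9, 10, 11

Solution: Tabulating p(n) via p(n) = p(n−1) + p(n−2) − p(n−5) − p(n−7) + …: p(6)=11; p(7)=15; p(8)=22; p(9)=30; p(10)=42; p(11)=56; p(12)=77. So valid n = 7, 8, 9, 10, 11.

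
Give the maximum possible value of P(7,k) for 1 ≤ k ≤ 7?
P(7,k) increases in k, so maximum at k = 7: 7! = 5,040.

Answer: 5,040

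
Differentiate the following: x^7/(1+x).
(7x^6(1+x) - x^7)/(1+x)²

Working:
Quotient rule: [7x^{6}(1+x) - x^7]/(1+x)².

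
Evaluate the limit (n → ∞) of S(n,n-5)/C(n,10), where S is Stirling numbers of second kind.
945

The leading term of S(n,n-5) as a polynomial in n is (9)!!·C(n,10), so the ratio → (9)!! = 945.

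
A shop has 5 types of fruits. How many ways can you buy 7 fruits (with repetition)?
330

Reasoning: Stars and bars: C(7+5-1, 7) = C(11, 7) = 330.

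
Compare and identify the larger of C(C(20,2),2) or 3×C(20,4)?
C(C(20,2),2)=17,955, 3×C(20,4)=14,535.
Final answer: C(C(20,2),2)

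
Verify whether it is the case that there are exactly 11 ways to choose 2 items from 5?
C(5,2) = 10 ≠ 11.
Final answer: False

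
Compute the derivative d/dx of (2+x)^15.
15(2+x)^14

Explanation: Using the power rule: d/dx (2+x)^15 = 15(2+x)^{14}.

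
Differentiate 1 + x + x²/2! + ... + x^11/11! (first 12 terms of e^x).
1 + x + x²/2! + ... + x^10/10!

Differentiating term by term gives the first 11 terms of e^x.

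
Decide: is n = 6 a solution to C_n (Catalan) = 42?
C_6 = C(12,6)/(6+1) = 924/7 = 132, which does not equal 42.

Answer: No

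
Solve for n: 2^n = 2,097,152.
2,097,152 = 1,024 × 1,024 × 2 = 2^10 × 2^10 × 2^1 = 2^21, so n = 21.
Final answer: 21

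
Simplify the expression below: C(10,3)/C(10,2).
8/3

Working:
C(n,k+1)/C(n,k) = (n−k)/(k+1). Here (10−2)/(2+1) = 8/3 = 8/3.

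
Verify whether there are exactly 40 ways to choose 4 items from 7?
False

Explanation: C(7,4) = 35 ≠ 40.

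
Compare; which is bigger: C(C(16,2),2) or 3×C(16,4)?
C(C(16,2),2)

Solution: C(C(16,2),2)=7,140, 3×C(16,4)=5,460.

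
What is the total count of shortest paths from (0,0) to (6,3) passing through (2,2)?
30

Explanation: To (2,2): C(4,2)=6. From there: C(5,4)=5. Total: 30.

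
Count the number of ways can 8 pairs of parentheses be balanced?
1,430

Using the Catalan number formula: C_n = C(2n, n) / (n+1)
C_8 = C(16, 8) / (8+1)
     = 12870 / 9
     = 1,430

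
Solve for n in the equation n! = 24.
4

Explanation: n! is strictly increasing. 2! = 2, 3! = 6, 4! = 24 ✓. So n = 4.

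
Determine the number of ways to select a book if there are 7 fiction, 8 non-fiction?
15

Explanation: By the addition principle: 7 + 8 = 15.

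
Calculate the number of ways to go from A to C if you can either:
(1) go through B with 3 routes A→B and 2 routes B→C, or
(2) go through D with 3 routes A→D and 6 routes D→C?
Route via B: 3×2=6. Route via D: 3×6=18. Total: 24.

Answer: 24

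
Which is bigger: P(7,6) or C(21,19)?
P(7,6)=5,040, C(21,19)=210.
Final answer: P(7,6)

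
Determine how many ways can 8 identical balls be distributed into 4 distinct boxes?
165

Explanation: C(8+4-1, 4-1) = C(11, 3) = 165.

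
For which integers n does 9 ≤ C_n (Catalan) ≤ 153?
4, 5, 6

Explanation: C_3=5; C_4=14; C_5=42; C_6=132; C_7=429. So valid n = 4, 5, 6.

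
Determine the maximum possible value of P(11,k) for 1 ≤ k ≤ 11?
39,916,800

Explanation: P(11,k) increases in k, so maximum at k = 11: 11! = 39,916,800.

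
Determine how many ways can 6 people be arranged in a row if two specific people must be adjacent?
Treat pair as unit: (6-1)! arrangements × 2 internal orders = 240.
Final answer: 240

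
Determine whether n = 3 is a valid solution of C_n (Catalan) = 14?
No

Reasoning: C_3 = C(6,3)/(3+1) = 20/4 = 5, which does not equal 14.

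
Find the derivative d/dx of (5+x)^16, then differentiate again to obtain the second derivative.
240(5+x)^14

Reasoning: First derivative: 16(5+x)^{15}. Second derivative: 16·15·(5+x)^{14} = 240(5+x)^{14}.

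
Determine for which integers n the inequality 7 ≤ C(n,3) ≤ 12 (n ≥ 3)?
C(4,3)=4; C(5,3)=10; C(6,3)=20. So valid n = 5.
Final answer: 5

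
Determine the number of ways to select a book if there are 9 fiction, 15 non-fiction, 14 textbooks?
38

Reasoning: By the addition principle: 9 + 15 + 14 = 38.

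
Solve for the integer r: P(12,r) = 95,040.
5

Solution: P(12,r) = 12·11·…·(12−r+1), a product of r factors. Multiplying down from 12: 12 = 12; 12·11 = 132; 12·11·10 = 1,320; 12·11·10·9 = 11,880; 12·11·10·9·8 = 95,040 ✓ (5 factors). So r = 5.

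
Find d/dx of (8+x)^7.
Using the power rule: d/dx (8+x)^7 = 7(8+x)^{6}.

Answer: 7(8+x)^6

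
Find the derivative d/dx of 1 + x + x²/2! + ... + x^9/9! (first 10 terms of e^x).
Differentiating term by term gives the first 9 terms of e^x.
Final answer: 1 + x + x²/2! + ... + x^8/8!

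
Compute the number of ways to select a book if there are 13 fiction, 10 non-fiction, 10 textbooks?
33

Reasoning: By the addition principle: 13 + 10 + 10 = 33.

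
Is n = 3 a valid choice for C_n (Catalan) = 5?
C_3 = C(6,3)/(3+1) = 20/4 = 5, which equals 5.

Answer: Yes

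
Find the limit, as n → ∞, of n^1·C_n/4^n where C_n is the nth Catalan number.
C_n ~ 4^n/(n^(3/2)√π), so n^1·C_n/4^n ~ n^(1 − 3/2)/√π → 0.
Final answer: 0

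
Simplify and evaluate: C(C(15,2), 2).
C(15,2) = 105, then C(105, 2) = 5,460.
Final answer: 5,460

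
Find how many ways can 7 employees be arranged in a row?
Arrangements of 7 distinct objects: 7! = 5,040.
Final answer: 5,040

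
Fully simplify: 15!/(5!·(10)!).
This is C(15,5) = 3,003.

Answer: 3,003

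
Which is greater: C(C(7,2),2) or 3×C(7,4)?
C(C(7,2),2)

C(C(7,2),2)=210, 3×C(7,4)=105.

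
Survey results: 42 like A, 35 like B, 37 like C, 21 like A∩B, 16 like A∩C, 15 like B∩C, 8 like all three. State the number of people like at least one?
70
|A∪B∪C| = 42+35+37-21-16-15+8 = 70.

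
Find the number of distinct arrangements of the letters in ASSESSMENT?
Word has 10 letters (A=1, S=4, E=2, M=1, N=1, T=1). Arrangements: 10!/Π(k!) = 75,600.

Answer: 75,600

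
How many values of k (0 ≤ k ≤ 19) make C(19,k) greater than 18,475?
8
Row 19 is unimodal and symmetric about k=19/2. C(19,5)=11,628 ≤ 18,475; C(19,6)=27,132 > 18,475; by symmetry C(19,k) > 18,475 for k = 6..13. That's 13 - 6 + 1 = 8 values.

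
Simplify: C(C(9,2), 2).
630
C(9,2) = 36, then C(36, 2) = 630.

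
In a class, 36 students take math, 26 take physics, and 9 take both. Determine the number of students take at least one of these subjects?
|A∪B| = |A|+|B|-|A∩B| = 36+26-9 = 53.

Answer: 53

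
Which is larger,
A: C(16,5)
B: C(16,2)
A=C(16,5)=4,368, B=C(16,2)=120.

Answer: A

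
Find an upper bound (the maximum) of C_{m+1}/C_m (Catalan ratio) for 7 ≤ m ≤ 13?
18/5

Explanation: C_{m+1}/C_m = 2(2m+1)/(m+2), which increases with m. Maximum at m = 13: 2·27/15 = 18/5.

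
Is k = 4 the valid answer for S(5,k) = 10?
Yes
S(5,4) = 4·S(4,4) + S(4,3) = 4·1 + 6 = 10, which equals 10.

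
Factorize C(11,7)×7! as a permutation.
P(11,7)

C(11,7)×7! = [11!/(7!(4)!)]×7! = 11!/(4)! = P(11,7) = 1,663,200.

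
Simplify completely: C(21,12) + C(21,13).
497,420

Reasoning: By Pascal's identity: C(22,13) = 497,420.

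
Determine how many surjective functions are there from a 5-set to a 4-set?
Onto functions = 4! × S(5,4)
First compute S(5,4) via recurrence:
Using the Stirling recurrence: S(n,k) = k·S(n-1,k) + S(n-1,k-1)
S(5,4) = 4·S(4,4) + S(4,3)
         = 4·1 + 6
         = 4 + 6
         = 10
Then: 24 × 10 = 240
Final answer: 240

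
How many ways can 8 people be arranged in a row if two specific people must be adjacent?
10,080

Explanation: Treat pair as unit: (8-1)! arrangements × 2 internal orders = 10,080.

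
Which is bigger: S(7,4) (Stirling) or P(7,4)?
P(7,4)
S(7,4) = 4·S(6,4) + S(6,3) = 4·65 + 90 = 350; P(7,4) = 840.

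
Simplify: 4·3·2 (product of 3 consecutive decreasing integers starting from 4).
This is P(4,3) = 4!/(1)! = 24.
Final answer: 24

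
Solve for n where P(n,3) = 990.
11

Explanation: P(n,3) = n(n−1)(n−2) is increasing in n; n(n−1)(n−2) ≈ (n−1)^3 = 990 gives n ≈ 11.0. Check: P(9,3) = 504, P(10,3) = 720, P(11,3) = 990 ✓. So n = 11.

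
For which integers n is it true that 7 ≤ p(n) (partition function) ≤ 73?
Tabulating p(n) via p(n) = p(n−1) + p(n−2) − p(n−5) − p(n−7) + …: p(4)=5; p(5)=7; p(6)=11; p(7)=15; p(8)=22; p(9)=30; p(10)=42; p(11)=56; p(12)=77. So valid n = 5, 6, 7, 8, 9, 10, 11.
Final answer: 5, 6, 7, 8, 9, 10, 11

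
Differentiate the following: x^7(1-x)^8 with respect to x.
7x^6(1-x)^8 - 8x^7(1-x)^7

Working:
Product rule: 7x^{6}(1-x)^{8} + x^7·(-8)(1-x)^{7}.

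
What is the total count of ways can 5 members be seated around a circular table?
Circular arrangements: (5-1)! = 24.

Answer: 24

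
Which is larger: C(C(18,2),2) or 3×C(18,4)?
C(C(18,2),2)=11,628, 3×C(18,4)=9,180.
Final answer: C(C(18,2),2)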